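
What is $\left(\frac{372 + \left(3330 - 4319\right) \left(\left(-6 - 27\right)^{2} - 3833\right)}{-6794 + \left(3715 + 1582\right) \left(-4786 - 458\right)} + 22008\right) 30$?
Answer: $\frac{9172099858620}{13892131} \approx 6.6024 \cdot 10^{5}$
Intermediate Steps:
$\left(\frac{372 + \left(3330 - 4319\right) \left(\left(-6 - 27\right)^{2} - 3833\right)}{-6794 + \left(3715 + 1582\right) \left(-4786 - 458\right)} + 22008\right) 30 = \left(\frac{372 - 989 \left(\left(-33\right)^{2} - 3833\right)}{-6794 + 5297 \left(-5244\right)} + 22008\right) 30 = \left(\frac{372 - 989 \left(1089 - 3833\right)}{-6794 - 27777468} + 22008\right) 30 = \left(\frac{372 - -2713816}{-27784262} + 22008\right) 30 = \left(\left(372 + 2713816\right) \left(- \frac{1}{27784262}\right) + 22008\right) 30 = \left(2714188 \left(- \frac{1}{27784262}\right) + 22008\right) 30 = \left(- \frac{1357094}{13892131} + 22008\right) 30 = \frac{305736661954}{13892131} \cdot 30 = \frac{9172099858620}{13892131}$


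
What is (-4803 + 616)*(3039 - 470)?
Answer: -10756403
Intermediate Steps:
(-4803 + 616)*(3039 - 470) = -4187*2569 = -10756403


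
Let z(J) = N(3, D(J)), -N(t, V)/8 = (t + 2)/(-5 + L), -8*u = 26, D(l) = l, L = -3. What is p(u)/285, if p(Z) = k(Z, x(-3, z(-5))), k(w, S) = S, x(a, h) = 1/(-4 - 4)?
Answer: -1/2280 ≈ -0.00043860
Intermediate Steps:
u = -13/4 (u = -⅛*26 = -13/4 ≈ -3.2500)
N(t, V) = 2 + t (N(t, V) = -8*(t + 2)/(-5 - 3) = -8*(2 + t)/(-8) = -8*(2 + t)*(-1)/8 = -8*(-¼ - t/8) = 2 + t)
z(J) = 5 (z(J) = 2 + 3 = 5)
x(a, h) = -⅛ (x(a, h) = 1/(-8) = -⅛)
p(Z) = -⅛
p(u)/285 = -⅛/285 = -⅛*1/285 = -1/2280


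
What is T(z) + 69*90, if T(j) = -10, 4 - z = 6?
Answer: 6200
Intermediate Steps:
z = -2 (z = 4 - 1*6 = 4 - 6 = -2)
T(z) + 69*90 = -10 + 69*90 = -10 + 6210 = 6200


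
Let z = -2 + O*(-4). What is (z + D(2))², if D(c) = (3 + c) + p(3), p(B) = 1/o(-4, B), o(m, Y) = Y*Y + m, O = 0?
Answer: 256/25 ≈ 10.240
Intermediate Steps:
o(m, Y) = m + Y² (o(m, Y) = Y² + m = m + Y²)
p(B) = 1/(-4 + B²)
D(c) = 16/5 + c (D(c) = (3 + c) + 1/(-4 + 3²) = (3 + c) + 1/(-4 + 9) = (3 + c) + 1/5 = (3 + c) + ⅕ = 16/5 + c)
z = -2 (z = -2 + 0*(-4) = -2 + 0 = -2)
(z + D(2))² = (-2 + (16/5 + 2))² = (-2 + 26/5)² = (16/5)² = 256/25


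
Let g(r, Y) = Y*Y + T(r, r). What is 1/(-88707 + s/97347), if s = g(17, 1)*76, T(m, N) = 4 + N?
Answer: -97347/8635358657 ≈ -1.1273e-5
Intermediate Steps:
g(r, Y) = 4 + r + Y² (g(r, Y) = Y*Y + (4 + r) = Y² + (4 + r) = 4 + r + Y²)
s = 1672 (s = (4 + 17 + 1²)*76 = (4 + 17 + 1)*76 = 22*76 = 1672)
1/(-88707 + s/97347) = 1/(-88707 + 1672/97347) = 1/(-8635358657/97347) = -97347/8635358657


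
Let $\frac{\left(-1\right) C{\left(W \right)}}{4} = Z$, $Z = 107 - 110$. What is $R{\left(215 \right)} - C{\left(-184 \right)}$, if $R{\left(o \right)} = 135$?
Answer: $123$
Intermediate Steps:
$Z = -3$
$C{\left(W \right)} = 12$ ($C{\left(W \right)} = \left(-4\right) \left(-3\right) = 12$)
$R{\left(215 \right)} - C{\left(-184 \right)} = 135 - 12 = 123$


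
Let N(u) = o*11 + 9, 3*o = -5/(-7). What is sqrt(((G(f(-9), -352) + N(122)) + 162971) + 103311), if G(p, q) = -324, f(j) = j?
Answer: sqrt(117292602)/21 ≈ 515.72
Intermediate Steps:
o = 5/21 (o = (-5/(-7))/3 = (-5*(-1/7))/3 = (1/3)*(5/7) = 5/21 ≈ 0.23810)
N(u) = 244/21 (N(u) = (5/21)*11 + 9 = 55/21 + 9 = 244/21)
sqrt(((G(f(-9), -352) + N(122)) + 162971) + 103311) = sqrt(((-324 + 244/21) + 162971) + 103311) = sqrt((-6560/21 + 162971) + 103311) = sqrt(3415831/21 + 103311) = sqrt(5585362/21) = sqrt(117292602)/21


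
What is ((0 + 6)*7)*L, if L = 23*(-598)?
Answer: -577668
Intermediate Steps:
L = -13754
((0 + 6)*7)*L = ((0 + 6)*7)*(-13754) = (6*7)*(-13754) = 42*(-13754) = -577668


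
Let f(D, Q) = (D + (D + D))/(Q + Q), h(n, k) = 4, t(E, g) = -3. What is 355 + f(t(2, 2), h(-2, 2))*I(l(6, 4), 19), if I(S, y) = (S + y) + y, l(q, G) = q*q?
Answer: 1087/4 ≈ 271.75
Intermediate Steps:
f(D, Q) = 3*D/(2*Q) (f(D, Q) = (D + 2*D)/((2*Q)) = (3*D)*(1/(2*Q)) = 3*D/(2*Q))
l(q, G) = q²
I(S, y) = S + 2*y
355 + f(t(2, 2), h(-2, 2))*I(l(6, 4), 19) = 355 + ((3/2)*(-3)/4)*(6² + 2*19) = 355 + ((3/2)*(-3)*(¼))*(36 + 38) = 355 - 9/8*74 = 355 - 333/4 = 1087/4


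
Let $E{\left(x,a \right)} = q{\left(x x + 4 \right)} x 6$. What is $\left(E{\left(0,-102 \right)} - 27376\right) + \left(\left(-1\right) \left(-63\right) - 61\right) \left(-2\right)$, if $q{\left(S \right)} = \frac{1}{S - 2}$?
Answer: $-27380$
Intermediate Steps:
$q{\left(S \right)} = \frac{1}{-2 + S}$
$E{\left(x,a \right)} = \frac{6 x}{2 + x^{2}}$ ($E{\left(x,a \right)} = \frac{x}{-2 + \left(x x + 4\right)} 6 = \frac{x}{-2 + \left(x^{2} + 4\right)} 6 = \frac{x}{-2 + \left(4 + x^{2}\right)} 6 = \frac{x}{2 + x^{2}} \cdot 6 = \frac{6 x}{2 + x^{2}}$)
$\left(E{\left(0,-102 \right)} - 27376\right) + \left(\left(-1\right) \left(-63\right) - 61\right) \left(-2\right) = \left(6 \cdot 0 \frac{1}{2 + 0^{2}} - 27376\right) + \left(\left(-1\right) \left(-63\right) - 61\right) \left(-2\right) = \left(6 \cdot 0 \frac{1}{2 + 0} - 27376\right) + \left(63 - 61\right) \left(-2\right) = \left(6 \cdot 0 \cdot \frac{1}{2} - 27376\right) + 2 \left(-2\right) = \left(6 \cdot 0 \cdot \frac{1}{2} - 27376\right) - 4 = \left(0 - 27376\right) - 4 = -27376 - 4 = -27380$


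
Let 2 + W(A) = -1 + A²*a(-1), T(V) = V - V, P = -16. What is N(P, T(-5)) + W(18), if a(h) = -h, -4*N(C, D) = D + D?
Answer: 321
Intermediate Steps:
T(V) = 0
N(C, D) = -D/2 (N(C, D) = -(D + D)/4 = -D/2)
W(A) = -3 + A² (W(A) = -2 + (-1 + A²*(-1*(-1))) = -2 + (-1 + A²*1) = -2 + (-1 + A²) = -3 + A²)
N(P, T(-5)) + W(18) = -½*0 + (-3 + 18²) = 0 + (-3 + 324) = 0 + 321 = 321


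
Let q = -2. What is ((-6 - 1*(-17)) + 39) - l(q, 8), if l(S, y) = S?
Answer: 52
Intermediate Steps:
((-6 - 1*(-17)) + 39) - l(q, 8) = ((-6 - 1*(-17)) + 39) - 1*(-2) = ((-6 + 17) + 39) + 2 = (11 + 39) + 2 = 50 + 2 = 52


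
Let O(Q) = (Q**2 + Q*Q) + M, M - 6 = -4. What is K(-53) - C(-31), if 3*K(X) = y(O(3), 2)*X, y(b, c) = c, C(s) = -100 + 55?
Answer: 29/3 ≈ 9.6667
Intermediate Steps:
M = 2 (M = 6 - 4 = 2)
O(Q) = 2 + 2*Q**2 (O(Q) = (Q**2 + Q*Q) + 2 = (Q**2 + Q**2) + 2 = 2*Q**2 + 2 = 2 + 2*Q**2)
C(s) = -45
K(X) = 2*X/3 (K(X) = (2*X)/3 = 2*X/3)
K(-53) - C(-31) = (2/3)*(-53) - 1*(-45) = -106/3 + 45 = 29/3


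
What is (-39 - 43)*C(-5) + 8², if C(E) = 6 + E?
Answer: -18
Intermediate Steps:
(-39 - 43)*C(-5) + 8² = (-39 - 43)*(6 - 5) + 8² = -82*1 + 64 = -82 + 64 = -18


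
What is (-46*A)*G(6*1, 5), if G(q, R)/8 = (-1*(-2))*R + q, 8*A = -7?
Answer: 5152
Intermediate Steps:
A = -7/8 (A = (1/8)*(-7) = -7/8 ≈ -0.87500)
G(q, R) = 8*q + 16*R (G(q, R) = 8*((-1*(-2))*R + q) = 8*(2*R + q) = 8*(q + 2*R) = 8*q + 16*R)
(-46*A)*G(6*1, 5) = (-46*(-7/8))*(8*(6*1) + 16*5) = 161*(8*6 + 80)/4 = 161*(48 + 80)/4 = (161/4)*128 = 5152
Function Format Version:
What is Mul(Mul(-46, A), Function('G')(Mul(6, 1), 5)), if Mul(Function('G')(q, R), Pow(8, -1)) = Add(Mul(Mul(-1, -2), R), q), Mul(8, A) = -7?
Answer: 5152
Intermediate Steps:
A = Rational(-7, 8) (A = Mul(Rational(1, 8), -7) = Rational(-7, 8) ≈ -0.87500)
Function('G')(q, R) = Add(Mul(8, q), Mul(16, R)) (Function('G')(q, R) = Mul(8, Add(Mul(Mul(-1, -2), R), q)) = Mul(8, Add(Mul(2, R), q)) = Mul(8, Add(q, Mul(2, R))) = Add(Mul(8, q), Mul(16, R)))
Mul(Mul(-46, A), Function('G')(Mul(6, 1), 5)) = Mul(Mul(-46, Rational(-7, 8)), Add(Mul(8, Mul(6, 1)), Mul(16, 5))) = Mul(Rational(161, 4), Add(Mul(8, 6), 80)) = Mul(Rational(161, 4), Add(48, 80)) = Mul(Rational(161, 4), 128) = 5152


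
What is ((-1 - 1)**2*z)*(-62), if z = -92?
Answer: 22816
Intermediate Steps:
((-1 - 1)**2*z)*(-62) = ((-1 - 1)**2*(-92))*(-62) = ((-2)**2*(-92))*(-62) = (4*(-92))*(-62) = -368*(-62) = 22816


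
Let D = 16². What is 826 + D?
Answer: 1082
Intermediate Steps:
D = 256
826 + D = 826 + 256 = 1082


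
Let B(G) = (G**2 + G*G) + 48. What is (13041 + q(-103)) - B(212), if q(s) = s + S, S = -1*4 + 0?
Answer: -77002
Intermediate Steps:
S = -4 (S = -4 + 0 = -4)
q(s) = -4 + s (q(s) = s - 4 = -4 + s)
B(G) = 48 + 2*G**2 (B(G) = (G**2 + G**2) + 48 = 2*G**2 + 48 = 48 + 2*G**2)
(13041 + q(-103)) - B(212) = (13041 + (-4 - 103)) - (48 + 2*212**2) = (13041 - 107) - (48 + 2*44944) = 12934 - (48 + 89888) = 12934 - 1*89936 = 12934 - 89936 = -77002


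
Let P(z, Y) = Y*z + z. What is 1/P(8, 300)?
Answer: 1/2408 ≈ 0.00041528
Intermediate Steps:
P(z, Y) = z + Y*z
1/P(8, 300) = 1/(8*(1 + 300)) = 1/(8*301) = 1/2408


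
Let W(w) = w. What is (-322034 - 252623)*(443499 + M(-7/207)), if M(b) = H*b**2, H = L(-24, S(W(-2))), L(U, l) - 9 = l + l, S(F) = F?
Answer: -10920487918508672/42849 ≈ -2.5486e+11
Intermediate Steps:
L(U, l) = 9 + 2*l (L(U, l) = 9 + (l + l) = 9 + 2*l)
H = 5 (H = 9 + 2*(-2) = 9 - 4 = 5)
M(b) = 5*b**2
(-322034 - 252623)*(443499 + M(-7/207)) = (-322034 - 252623)*(443499 + 5*(-7/207)**2) = -574657*(443499 + 5*(-7*1/207)**2) = -574657*(443499 + 5*(-7/207)**2) = -574657*(443499 + 5*(49/42849)) = -574657*(443499 + 245/42849) = -574657*19003488896/42849 = -10920487918508672/42849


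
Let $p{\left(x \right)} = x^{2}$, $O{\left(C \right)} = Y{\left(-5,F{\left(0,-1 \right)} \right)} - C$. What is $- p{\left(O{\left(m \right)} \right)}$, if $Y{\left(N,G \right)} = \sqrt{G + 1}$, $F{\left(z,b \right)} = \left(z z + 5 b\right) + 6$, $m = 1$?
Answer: $-3 + 2 \sqrt{2} \approx -0.17157$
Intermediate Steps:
$F{\left(z,b \right)} = 6 + z^{2} + 5 b$ ($F{\left(z,b \right)} = \left(z^{2} + 5 b\right) + 6 = 6 + z^{2} + 5 b$)
$Y{\left(N,G \right)} = \sqrt{1 + G}$
$O{\left(C \right)} = \sqrt{2} - C$ ($O{\left(C \right)} = \sqrt{1 + \left(6 + 0^{2} + 5 \left(-1\right)\right)} - C = \sqrt{1 + \left(6 + 0 - 5\right)} - C = \sqrt{1 + 1} - C = \sqrt{2} - C$)
$- p{\left(O{\left(m \right)} \right)} = - \left(\sqrt{2} - 1\right)^{2} = - \left(-1 + \sqrt{2}\right)^{2}$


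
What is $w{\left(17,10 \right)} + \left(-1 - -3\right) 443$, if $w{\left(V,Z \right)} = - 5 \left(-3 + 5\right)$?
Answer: $876$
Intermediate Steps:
$w{\left(V,Z \right)} = -10$ ($w{\left(V,Z \right)} = \left(-5\right) 2 = -10$)
$w{\left(17,10 \right)} + \left(-1 - -3\right) 443 = -10 + \left(-1 - -3\right) 443 = -10 + \left(-1 + 3\right) 443 = -10 + 2 \cdot 443 = -10 + 886 = 876$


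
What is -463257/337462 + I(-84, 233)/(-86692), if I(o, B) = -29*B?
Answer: -18940222555/14627627852 ≈ -1.2948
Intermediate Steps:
-463257/337462 + I(-84, 233)/(-86692) = -463257/337462 - 29*233/(-86692) = -463257*1/337462 - 6757*(-1/86692) = -463257/337462 + 6757/86692 = -18940222555/14627627852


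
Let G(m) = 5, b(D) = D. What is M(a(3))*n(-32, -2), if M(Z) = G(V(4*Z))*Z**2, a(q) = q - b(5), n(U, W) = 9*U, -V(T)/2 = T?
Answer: -5760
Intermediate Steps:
V(T) = -2*T
a(q) = -5 + q (a(q) = q - 1*5 = q - 5 = -5 + q)
M(Z) = 5*Z**2
M(a(3))*n(-32, -2) = (5*(-5 + 3)**2)*(9*(-32)) = (5*(-2)**2)*(-288) = (5*4)*(-288) = 20*(-288) = -5760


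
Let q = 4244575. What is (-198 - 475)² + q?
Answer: 4697504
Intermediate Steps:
(-198 - 475)² + q = (-198 - 475)² + 4244575 = (-673)² + 4244575 = 452929 + 4244575 = 4697504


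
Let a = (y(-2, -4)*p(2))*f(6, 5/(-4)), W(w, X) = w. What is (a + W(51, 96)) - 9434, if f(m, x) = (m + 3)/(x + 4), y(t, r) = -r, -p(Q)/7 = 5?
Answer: -108253/11 ≈ -9841.2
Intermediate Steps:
p(Q) = -35 (p(Q) = -7*5 = -35)
f(m, x) = (3 + m)/(4 + x)
a = -5040/11 (a = (-1*(-4)*(-35))*((3 + 6)/(4 + 5/(-4))) = (4*(-35))*(9/(4 + 5*(-1/4))) = -140*9/(4 - 5/4) = -140*9/11/4 = -560*9/11 = -140*36/11 = -5040/11 ≈ -458.18)
(a + W(51, 96)) - 9434 = (-5040/11 + 51) - 9434 = -4479/11 - 9434 = -108253/11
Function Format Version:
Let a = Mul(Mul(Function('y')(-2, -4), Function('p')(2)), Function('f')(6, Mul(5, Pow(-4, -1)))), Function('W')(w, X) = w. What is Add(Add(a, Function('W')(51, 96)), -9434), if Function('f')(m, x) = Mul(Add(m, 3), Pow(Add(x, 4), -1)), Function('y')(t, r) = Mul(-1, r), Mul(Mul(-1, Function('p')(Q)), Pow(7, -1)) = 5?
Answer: Rational(-108253, 11) ≈ -9841.2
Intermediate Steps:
Function('p')(Q) = -35 (Function('p')(Q) = Mul(-7, 5) = -35)
Function('f')(m, x) = Mul(Pow(Add(4, x), -1), Add(3, m)) (Function('f')(m, x) = Mul(Add(3, m), Pow(Add(4, x), -1)) = Mul(Pow(Add(4, x), -1), Add(3, m)))
a = Rational(-5040, 11) (a = Mul(Mul(Mul(-1, -4), -35), Mul(Pow(Add(4, Mul(5, Pow(-4, -1))), -1), Add(3, 6))) = Mul(Mul(4, -35), Mul(Pow(Add(4, Mul(5, Rational(-1, 4))), -1), 9)) = Mul(-140, Mul(Pow(Add(4, Rational(-5, 4)), -1), 9)) = Mul(-140, Mul(Pow(Rational(11, 4), -1), 9)) = Mul(-140, Mul(Rational(4, 11), 9)) = Mul(-140, Rational(36, 11)) = Rational(-5040, 11) ≈ -458.18)
Add(Add(a, Function('W')(51, 96)), -9434) = Add(Add(Rational(-5040, 11), 51), -9434) = Add(Rational(-4479, 11), -9434) = Rational(-108253, 11)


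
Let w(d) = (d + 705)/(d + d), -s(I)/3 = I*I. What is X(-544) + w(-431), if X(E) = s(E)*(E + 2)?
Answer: 207393724279/431 ≈ 4.8119e+8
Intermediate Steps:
s(I) = -3*I² (s(I) = -3*I*I = -3*I²)
w(d) = (705 + d)/(2*d) (w(d) = (705 + d)/((2*d)) = (705 + d)*(1/(2*d)) = (705 + d)/(2*d))
X(E) = -3*E²*(2 + E) (X(E) = (-3*E²)*(E + 2) = (-3*E²)*(2 + E) = -3*E²*(2 + E))
X(-544) + w(-431) = 3*(-544)²*(-2 - 1*(-544)) + (½)*(705 - 431)/(-431) = 3*295936*(-2 + 544) + (½)*(-1/431)*274 = 3*295936*542 - 137/431 = 481191936 - 137/431 = 207393724279/431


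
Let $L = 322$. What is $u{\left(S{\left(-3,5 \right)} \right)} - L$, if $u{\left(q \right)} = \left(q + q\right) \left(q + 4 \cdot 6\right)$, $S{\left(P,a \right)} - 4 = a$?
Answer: $272$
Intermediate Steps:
$S{\left(P,a \right)} = 4 + a$
$u{\left(q \right)} = 2 q \left(24 + q\right)$ ($u{\left(q \right)} = 2 q \left(q + 24\right) = 2 q \left(24 + q\right)$)
$u{\left(S{\left(-3,5 \right)} \right)} - L = 2 \left(4 + 5\right) \left(24 + \left(4 + 5\right)\right) - 322 = 2 \cdot 9 \left(24 + 9\right) - 322 = 2 \cdot 9 \cdot 33 - 322 = 594 - 322 = 272$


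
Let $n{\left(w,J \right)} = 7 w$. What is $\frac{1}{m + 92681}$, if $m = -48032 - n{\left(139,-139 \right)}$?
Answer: $\frac{1}{43676} \approx 2.2896 \cdot 10^{-5}$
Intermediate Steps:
$m = -49005$ ($m = -48032 - 7 \cdot 139 = -48032 - 973 = -49005$)
$\frac{1}{m + 92681} = \frac{1}{-49005 + 92681} = \frac{1}{43676}$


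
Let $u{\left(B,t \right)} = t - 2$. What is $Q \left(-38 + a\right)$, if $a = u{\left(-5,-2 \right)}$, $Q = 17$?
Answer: $-714$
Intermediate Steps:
$u{\left(B,t \right)} = -2 + t$
$a = -4$ ($a = -2 - 2 = -4$)
$Q \left(-38 + a\right) = 17 \left(-38 - 4\right) = 17 \left(-42\right) = -714$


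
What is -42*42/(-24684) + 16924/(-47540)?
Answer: -6956072/24447445 ≈ -0.28453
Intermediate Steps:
-42*42/(-24684) + 16924/(-47540) = -1764*(-1/24684) + 16924*(-1/47540) = 147/2057 - 4231/11885 = -6956072/24447445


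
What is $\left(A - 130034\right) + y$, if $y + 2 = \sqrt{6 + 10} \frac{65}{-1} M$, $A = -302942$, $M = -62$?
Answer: $-416858$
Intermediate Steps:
$y = 16118$ ($y = -2 + \sqrt{6 + 10} \frac{65}{-1} \left(-62\right) = -2 + \sqrt{16} \cdot 65 \left(-1\right) \left(-62\right) = -2 + 4 \left(-65\right) \left(-62\right) = -2 - -16120 = -2 + 16120 = 16118$)
$\left(A - 130034\right) + y = \left(-302942 - 130034\right) + 16118 = -432976 + 16118 = -416858$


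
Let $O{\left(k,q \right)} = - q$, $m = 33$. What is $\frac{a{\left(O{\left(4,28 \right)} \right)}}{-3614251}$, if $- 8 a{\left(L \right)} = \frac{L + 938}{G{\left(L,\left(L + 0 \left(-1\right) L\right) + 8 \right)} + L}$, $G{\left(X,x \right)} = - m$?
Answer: $- \frac{455}{881877244} \approx -5.1594 \cdot 10^{-7}$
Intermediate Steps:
$G{\left(X,x \right)} = -33$ ($G{\left(X,x \right)} = \left(-1\right) 33 = -33$)
$a{\left(L \right)} = - \frac{938 + L}{8 \left(-33 + L\right)}$ ($a{\left(L \right)} = - \frac{\left(L + 938\right) \frac{1}{-33 + L}}{8} = - \frac{\left(938 + L\right) \frac{1}{-33 + L}}{8} = - \frac{\frac{1}{-33 + L} \left(938 + L\right)}{8} = - \frac{938 + L}{8 \left(-33 + L\right)}$)
$\frac{a{\left(O{\left(4,28 \right)} \right)}}{-3614251} = \frac{\frac{1}{8} \frac{1}{-33 - 28} \left(-938 - \left(-1\right) 28\right)}{-3614251} = \frac{-938 - -28}{8 \left(-33 - 28\right)} \left(- \frac{1}{3614251}\right) = \frac{-938 + 28}{8 \left(-61\right)} \left(- \frac{1}{3614251}\right) = \frac{1}{8} \left(- \frac{1}{61}\right) \left(-910\right) \left(- \frac{1}{3614251}\right) = \frac{455}{244} \left(- \frac{1}{3614251}\right) = - \frac{455}{881877244}$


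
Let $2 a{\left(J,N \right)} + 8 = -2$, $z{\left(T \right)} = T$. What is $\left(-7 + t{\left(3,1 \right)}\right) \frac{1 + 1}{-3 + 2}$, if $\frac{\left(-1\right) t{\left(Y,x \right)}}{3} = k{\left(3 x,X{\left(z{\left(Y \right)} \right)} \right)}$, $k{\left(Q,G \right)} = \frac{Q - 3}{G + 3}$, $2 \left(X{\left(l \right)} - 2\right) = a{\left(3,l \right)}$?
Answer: $14$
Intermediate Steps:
$a{\left(J,N \right)} = -5$ ($a{\left(J,N \right)} = -4 + \frac{1}{2} \left(-2\right) = -4 - 1 = -5$)
$X{\left(l \right)} = - \frac{1}{2}$ ($X{\left(l \right)} = 2 + \frac{1}{2} \left(-5\right) = 2 - \frac{5}{2} = - \frac{1}{2}$)
$k{\left(Q,G \right)} = \frac{-3 + Q}{3 + G}$
$t{\left(Y,x \right)} = \frac{18}{5} - \frac{18 x}{5}$ ($t{\left(Y,x \right)} = - 3 \frac{-3 + 3 x}{3 - \frac{1}{2}} = - 3 \frac{-3 + 3 x}{\frac{5}{2}} = - 3 \frac{2 \left(-3 + 3 x\right)}{5} = - 3 \left(- \frac{6}{5} + \frac{6 x}{5}\right) = \frac{18}{5} - \frac{18 x}{5}$)
$\left(-7 + t{\left(3,1 \right)}\right) \frac{1 + 1}{-3 + 2} = \left(-7 + \left(\frac{18}{5} - \frac{18}{5}\right)\right) \frac{1 + 1}{-3 + 2} = \left(-7 + \left(\frac{18}{5} - \frac{18}{5}\right)\right) \frac{2}{-1} = \left(-7 + 0\right) 2 \left(-1\right) = \left(-7\right) \left(-2\right) = 14$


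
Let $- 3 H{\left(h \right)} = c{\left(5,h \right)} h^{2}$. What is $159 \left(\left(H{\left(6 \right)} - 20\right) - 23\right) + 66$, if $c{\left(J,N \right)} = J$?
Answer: $-16311$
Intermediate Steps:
$H{\left(h \right)} = - \frac{5 h^{2}}{3}$
$159 \left(\left(H{\left(6 \right)} - 20\right) - 23\right) + 66 = 159 \left(\left(- \frac{5 \cdot 6^{2}}{3} - 20\right) - 23\right) + 66 = 159 \left(\left(\left(- \frac{5}{3}\right) 36 - 20\right) - 23\right) + 66 = 159 \left(\left(-60 - 20\right) - 23\right) + 66 = 159 \left(-80 - 23\right) + 66 = 159 \left(-103\right) + 66 = -16377 + 66 = -16311$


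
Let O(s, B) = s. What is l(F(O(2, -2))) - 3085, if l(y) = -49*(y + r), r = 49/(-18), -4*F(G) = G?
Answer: -26344/9 ≈ -2927.1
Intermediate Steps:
F(G) = -G/4
r = -49/18 (r = 49*(-1/18) = -49/18 ≈ -2.7222)
l(y) = 2401/18 - 49*y (l(y) = -49*(y - 49/18) = -49*(-49/18 + y) = 2401/18 - 49*y)
l(F(O(2, -2))) - 3085 = (2401/18 - (-49)*2/4) - 3085 = (2401/18 - 49*(-1/2)) - 3085 = (2401/18 + 49/2) - 3085 = 1421/9 - 3085 = -26344/9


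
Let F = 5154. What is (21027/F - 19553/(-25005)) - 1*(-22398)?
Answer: 962395350919/42958590 ≈ 22403.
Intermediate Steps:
(21027/F - 19553/(-25005)) - 1*(-22398) = (21027/5154 - 19553/(-25005)) - 1*(-22398) = (21027*(1/5154) - 19553*(-1/25005)) + 22398 = (7009/1718 + 19553/25005) + 22398 = 208852099/42958590 + 22398 = 962395350919/42958590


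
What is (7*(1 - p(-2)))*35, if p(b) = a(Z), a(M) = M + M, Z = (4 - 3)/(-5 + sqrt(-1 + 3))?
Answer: 8085/23 + 490*sqrt(2)/23 ≈ 381.65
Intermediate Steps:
Z = 1/(-5 + sqrt(2)) ≈ -0.27888
a(M) = 2*M
p(b) = -10/23 - 2*sqrt(2)/23 (p(b) = 2*(-5/23 - sqrt(2)/23) = -10/23 - 2*sqrt(2)/23)
(7*(1 - p(-2)))*35 = (7*(1 - (-10/23 - 2*sqrt(2)/23)))*35 = (7*(1 + (10/23 + 2*sqrt(2)/23)))*35 = (7*(33/23 + 2*sqrt(2)/23))*35 = (231/23 + 14*sqrt(2)/23)*35 = 8085/23 + 490*sqrt(2)/23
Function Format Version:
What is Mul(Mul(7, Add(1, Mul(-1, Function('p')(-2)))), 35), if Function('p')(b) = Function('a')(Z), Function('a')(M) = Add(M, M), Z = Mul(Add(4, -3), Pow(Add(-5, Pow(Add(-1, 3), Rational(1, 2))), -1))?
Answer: Add(Rational(8085, 23), Mul(Rational(490, 23), Pow(2, Rational(1, 2)))) ≈ 381.65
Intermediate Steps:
Z = Pow(Add(-5, Pow(2, Rational(1, 2))), -1) (Z = Mul(1, Pow(Add(-5, Pow(2, Rational(1, 2))), -1)) = Pow(Add(-5, Pow(2, Rational(1, 2))), -1) ≈ -0.27888)
Function('a')(M) = Mul(2, M)
Function('p')(b) = Add(Rational(-10, 23), Mul(Rational(-2, 23), Pow(2, Rational(1, 2)))) (Function('p')(b) = Mul(2, Add(Rational(-5, 23), Mul(Rational(-1, 23), Pow(2, Rational(1, 2))))) = Add(Rational(-10, 23), Mul(Rational(-2, 23), Pow(2, Rational(1, 2)))))
Mul(Mul(7, Add(1, Mul(-1, Function('p')(-2)))), 35) = Mul(Mul(7, Add(1, Mul(-1, Add(Rational(-10, 23), Mul(Rational(-2, 23), Pow(2, Rational(1, 2))))))), 35) = Mul(Mul(7, Add(1, Add(Rational(10, 23), Mul(Rational(2, 23), Pow(2, Rational(1, 2)))))), 35) = Mul(Mul(7, Add(Rational(33, 23), Mul(Rational(2, 23), Pow(2, Rational(1, 2))))), 35) = Mul(Add(Rational(231, 23), Mul(Rational(14, 23), Pow(2, Rational(1, 2)))), 35) = Add(Rational(8085, 23), Mul(Rational(490, 23), Pow(2, Rational(1, 2))))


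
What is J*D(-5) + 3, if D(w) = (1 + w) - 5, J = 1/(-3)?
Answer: 6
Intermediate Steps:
J = -⅓ ≈ -0.33333
D(w) = -4 + w
J*D(-5) + 3 = -(-4 - 5)/3 + 3 = -⅓*(-9) + 3 = 3 + 3 = 6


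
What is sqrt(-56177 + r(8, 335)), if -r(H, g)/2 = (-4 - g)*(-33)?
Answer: I*sqrt(78551) ≈ 280.27*I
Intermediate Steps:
r(H, g) = -264 - 66*g (r(H, g) = -2*(-4 - g)*(-33) = -2*(132 + 33*g) = -264 - 66*g)
sqrt(-56177 + r(8, 335)) = sqrt(-56177 + (-264 - 66*335)) = sqrt(-56177 + (-264 - 22110)) = sqrt(-56177 - 22374) = sqrt(-78551) = I*sqrt(78551)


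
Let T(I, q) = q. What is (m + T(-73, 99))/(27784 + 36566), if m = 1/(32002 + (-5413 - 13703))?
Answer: 255143/165842820 ≈ 0.0015385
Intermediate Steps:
m = 1/12886 (m = 1/(32002 - 19116) = 1/12886 ≈ 7.7604e-5)
(m + T(-73, 99))/(27784 + 36566) = (1/12886 + 99)/(27784 + 36566) = (1275715/12886)/64350 = (1275715/12886)*(1/64350) = 255143/165842820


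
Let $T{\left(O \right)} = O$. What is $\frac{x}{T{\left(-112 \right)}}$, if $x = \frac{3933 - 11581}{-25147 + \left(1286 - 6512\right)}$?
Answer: $- \frac{478}{212611} \approx -0.0022482$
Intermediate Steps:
$x = \frac{7648}{30373}$ ($x = - \frac{7648}{-25147 - 5226} = - \frac{7648}{-30373} = \left(-7648\right) \left(- \frac{1}{30373}\right) = \frac{7648}{30373} \approx 0.2518$)
$\frac{x}{T{\left(-112 \right)}} = \frac{7648}{30373 \left(-112\right)} = \frac{7648}{30373} \left(- \frac{1}{112}\right) = - \frac{478}{212611}$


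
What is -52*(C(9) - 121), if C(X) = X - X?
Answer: 6292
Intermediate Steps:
C(X) = 0
-52*(C(9) - 121) = -52*(0 - 121) = -52*(-121) = 6292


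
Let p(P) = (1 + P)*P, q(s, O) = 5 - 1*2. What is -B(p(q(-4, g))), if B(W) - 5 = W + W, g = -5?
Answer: -29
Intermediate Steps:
q(s, O) = 3 (q(s, O) = 5 - 2 = 3)
p(P) = P*(1 + P)
B(W) = 5 + 2*W (B(W) = 5 + (W + W) = 5 + 2*W)
-B(p(q(-4, g))) = -(5 + 2*(3*(1 + 3))) = -(5 + 2*(3*4)) = -(5 + 2*12) = -(5 + 24) = -1*29 = -29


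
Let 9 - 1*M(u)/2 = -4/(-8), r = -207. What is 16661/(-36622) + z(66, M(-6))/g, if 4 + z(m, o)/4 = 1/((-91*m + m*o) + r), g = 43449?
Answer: -3688377417919/8100744614298 ≈ -0.45531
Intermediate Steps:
M(u) = 17 (M(u) = 18 - (-8)/(-8) = 18 - (-8)*(-1)/8 = 18 - 2*½ = 18 - 1 = 17)
z(m, o) = -16 + 4/(-207 - 91*m + m*o) (z(m, o) = -16 + 4/((-91*m + m*o) - 207) = -16 + 4/(-207 - 91*m + m*o))
16661/(-36622) + z(66, M(-6))/g = 16661/(-36622) + (4*(-829 - 364*66 + 4*66*17)/(207 + 91*66 - 1*66*17))/43449 = 16661*(-1/36622) + (4*(-829 - 24024 + 4488)/(207 + 6006 - 1122))*(1/43449) = -16661/36622 + (4*(-20365)/5091)*(1/43449) = -16661/36622 + (4*(1/5091)*(-20365))*(1/43449) = -16661/36622 - 81460/5091*1/43449 = -16661/36622 - 81460/221198859 = -3688377417919/8100744614298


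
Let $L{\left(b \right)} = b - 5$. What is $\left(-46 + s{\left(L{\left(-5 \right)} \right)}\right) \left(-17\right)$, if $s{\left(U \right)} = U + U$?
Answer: $1122$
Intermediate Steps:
$L{\left(b \right)} = -5 + b$
$s{\left(U \right)} = 2 U$
$\left(-46 + s{\left(L{\left(-5 \right)} \right)}\right) \left(-17\right) = \left(-46 + 2 \left(-5 - 5\right)\right) \left(-17\right) = \left(-46 + 2 \left(-10\right)\right) \left(-17\right) = \left(-46 - 20\right) \left(-17\right) = \left(-66\right) \left(-17\right) = 1122$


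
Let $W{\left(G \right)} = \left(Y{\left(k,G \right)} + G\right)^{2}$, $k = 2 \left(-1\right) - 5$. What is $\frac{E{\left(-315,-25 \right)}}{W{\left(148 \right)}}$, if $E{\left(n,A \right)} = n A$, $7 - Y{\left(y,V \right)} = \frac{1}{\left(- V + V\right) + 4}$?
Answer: $\frac{126000}{383161} \approx 0.32884$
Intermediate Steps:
$k = -7$ ($k = -2 - 5 = -7$)
$Y{\left(y,V \right)} = \frac{27}{4}$ ($Y{\left(y,V \right)} = 7 - \frac{1}{\left(- V + V\right) + 4} = 7 - \frac{1}{0 + 4} = 7 - \frac{1}{4} = \frac{27}{4}$)
$E{\left(n,A \right)} = A n$
$W{\left(G \right)} = \left(\frac{27}{4} + G\right)^{2}$
$\frac{E{\left(-315,-25 \right)}}{W{\left(148 \right)}} = \frac{\left(-25\right) \left(-315\right)}{\frac{1}{16} \left(27 + 4 \cdot 148\right)^{2}} = \frac{7875}{\frac{1}{16} \left(27 + 592\right)^{2}} = \frac{7875}{\frac{1}{16} \cdot 619^{2}} = \frac{7875}{\frac{1}{16} \cdot 383161} = \frac{7875}{\frac{383161}{16}} = 7875 \cdot \frac{16}{383161} = \frac{126000}{383161}$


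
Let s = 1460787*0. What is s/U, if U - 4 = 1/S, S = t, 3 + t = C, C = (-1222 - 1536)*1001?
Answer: 0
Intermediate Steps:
s = 0
C = -2760758 (C = -2758*1001 = -2760758)
t = -2760761 (t = -3 - 2760758 = -2760761)
S = -2760761
U = 11043043/2760761 (U = 4 + 1/(-2760761) = 4 - 1/2760761 = 11043043/2760761 ≈ 4.0000)
s/U = 0/(11043043/2760761) = 0*(2760761/11043043) = 0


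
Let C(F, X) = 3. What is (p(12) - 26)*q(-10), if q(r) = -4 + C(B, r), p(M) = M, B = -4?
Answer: 14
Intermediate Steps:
q(r) = -1 (q(r) = -4 + 3 = -1)
(p(12) - 26)*q(-10) = (12 - 26)*(-1) = -14*(-1) = 14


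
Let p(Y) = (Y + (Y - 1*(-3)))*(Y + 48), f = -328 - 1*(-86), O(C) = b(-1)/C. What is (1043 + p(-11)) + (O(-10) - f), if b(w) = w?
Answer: 5821/10 ≈ 582.10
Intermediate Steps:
O(C) = -1/C
f = -242 (f = -328 + 86 = -242)
p(Y) = (3 + 2*Y)*(48 + Y) (p(Y) = (Y + (Y + 3))*(48 + Y) = (Y + (3 + Y))*(48 + Y) = (3 + 2*Y)*(48 + Y))
(1043 + p(-11)) + (O(-10) - f) = (1043 + (144 + 2*(-11)² + 99*(-11))) + (-1/(-10) - 1*(-242)) = (1043 + (144 + 2*121 - 1089)) + (-1*(-⅒) + 242) = (1043 + (144 + 242 - 1089)) + (⅒ + 242) = (1043 - 703) + 2421/10 = 340 + 2421/10 = 5821/10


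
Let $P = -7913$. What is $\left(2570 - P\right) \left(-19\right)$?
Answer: $-199177$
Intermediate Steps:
$\left(2570 - P\right) \left(-19\right) = \left(2570 - -7913\right) \left(-19\right) = \left(2570 + 7913\right) \left(-19\right) = 10483 \left(-19\right) = -199177$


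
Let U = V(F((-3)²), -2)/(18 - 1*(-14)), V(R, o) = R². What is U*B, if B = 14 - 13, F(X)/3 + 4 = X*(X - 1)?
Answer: 2601/2 ≈ 1300.5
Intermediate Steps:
F(X) = -12 + 3*X*(-1 + X) (F(X) = -12 + 3*(X*(X - 1)) = -12 + 3*(X*(-1 + X)) = -12 + 3*X*(-1 + X))
B = 1
U = 2601/2 (U = (-12 - 3*(-3)² + 3*((-3)²)²)²/(18 - 1*(-14)) = (-12 - 3*9 + 3*9²)²/(18 + 14) = (-12 - 27 + 3*81)²/32 = (-12 - 27 + 243)²*(1/32) = 204²*(1/32) = 41616*(1/32) = 2601/2 ≈ 1300.5)
U*B = (2601/2)*1 = 2601/2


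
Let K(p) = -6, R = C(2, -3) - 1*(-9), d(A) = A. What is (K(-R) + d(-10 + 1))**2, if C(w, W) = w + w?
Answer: 225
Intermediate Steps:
C(w, W) = 2*w
R = 13 (R = 2*2 - 1*(-9) = 4 + 9 = 13)
(K(-R) + d(-10 + 1))**2 = (-6 + (-10 + 1))**2 = (-6 - 9)**2 = (-15)**2 = 225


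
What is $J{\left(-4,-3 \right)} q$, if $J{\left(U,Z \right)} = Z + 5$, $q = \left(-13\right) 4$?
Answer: $-104$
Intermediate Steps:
$q = -52$
$J{\left(U,Z \right)} = 5 + Z$
$J{\left(-4,-3 \right)} q = \left(5 - 3\right) \left(-52\right) = 2 \left(-52\right) = -104$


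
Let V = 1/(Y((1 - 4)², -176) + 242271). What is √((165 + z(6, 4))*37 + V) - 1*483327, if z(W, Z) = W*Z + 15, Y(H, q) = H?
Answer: -483327 + 7*√251170390570/40380 ≈ -4.8324e+5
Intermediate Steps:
V = 1/242280 (V = 1/((1 - 4)² + 242271) = 1/((-3)² + 242271) = 1/(9 + 242271) = 1/242280 ≈ 4.1275e-6)
z(W, Z) = 15 + W*Z
√((165 + z(6, 4))*37 + V) - 1*483327 = √((165 + (15 + 6*4))*37 + 1/242280) - 1*483327 = √((165 + (15 + 24))*37 + 1/242280) - 483327 = √((165 + 39)*37 + 1/242280) - 483327 = √(204*37 + 1/242280) - 483327 = √(7548 + 1/242280) - 483327 = √(1828729441/242280) - 483327 = 7*√251170390570/40380 - 483327 = -483327 + 7*√251170390570/40380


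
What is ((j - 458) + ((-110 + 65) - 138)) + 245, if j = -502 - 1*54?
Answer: -952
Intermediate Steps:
j = -556 (j = -502 - 54 = -556)
((j - 458) + ((-110 + 65) - 138)) + 245 = ((-556 - 458) + ((-110 + 65) - 138)) + 245 = (-1014 + (-45 - 138)) + 245 = (-1014 - 183) + 245 = -1197 + 245 = -952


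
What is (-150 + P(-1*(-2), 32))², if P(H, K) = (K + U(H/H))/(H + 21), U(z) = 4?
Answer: 11655396/529 ≈ 22033.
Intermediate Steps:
P(H, K) = (4 + K)/(21 + H) (P(H, K) = (K + 4)/(H + 21) = (4 + K)/(21 + H))
(-150 + P(-1*(-2), 32))² = (-150 + (4 + 32)/(21 - 1*(-2)))² = (-150 + 36/(21 + 2))² = (-150 + 36/23)² = (-3414/23)² = 11655396/529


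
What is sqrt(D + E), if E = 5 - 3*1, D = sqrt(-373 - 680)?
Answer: sqrt(2 + 9*I*sqrt(13)) ≈ 4.154 + 3.9059*I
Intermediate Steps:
D = 9*I*sqrt(13) (D = sqrt(-1053) = 9*I*sqrt(13) ≈ 32.45*I)
E = 2 (E = 5 - 3 = 2)
sqrt(D + E) = sqrt(9*I*sqrt(13) + 2) = sqrt(2 + 9*I*sqrt(13))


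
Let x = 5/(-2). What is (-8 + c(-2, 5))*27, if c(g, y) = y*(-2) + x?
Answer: -1107/2 ≈ -553.50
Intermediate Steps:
x = -5/2 (x = 5*(-½) = -5/2 ≈ -2.5000)
c(g, y) = -5/2 - 2*y (c(g, y) = y*(-2) - 5/2 = -2*y - 5/2 = -5/2 - 2*y)
(-8 + c(-2, 5))*27 = (-8 + (-5/2 - 2*5))*27 = (-8 + (-5/2 - 10))*27 = (-8 - 25/2)*27 = -41/2*27 = -1107/2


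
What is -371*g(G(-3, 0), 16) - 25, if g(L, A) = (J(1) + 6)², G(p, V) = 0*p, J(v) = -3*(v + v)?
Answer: -25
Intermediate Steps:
J(v) = -6*v
G(p, V) = 0
g(L, A) = 0 (g(L, A) = (-6*1 + 6)² = (-6 + 6)² = 0² = 0)
-371*g(G(-3, 0), 16) - 25 = -371*0 - 25 = 0 - 25 = -25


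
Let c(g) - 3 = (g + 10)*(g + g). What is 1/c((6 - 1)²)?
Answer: 1/1753 ≈ 0.00057045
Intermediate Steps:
c(g) = 3 + 2*g*(10 + g) (c(g) = 3 + (g + 10)*(g + g) = 3 + (10 + g)*(2*g) = 3 + 2*g*(10 + g))
1/c((6 - 1)²) = 1/(3 + 2*((6 - 1)²)² + 20*(6 - 1)²) = 1/(3 + 2*(5²)² + 20*5²) = 1/(3 + 2*25² + 20*25) = 1/(3 + 2*625 + 500) = 1/(3 + 1250 + 500) = 1/1753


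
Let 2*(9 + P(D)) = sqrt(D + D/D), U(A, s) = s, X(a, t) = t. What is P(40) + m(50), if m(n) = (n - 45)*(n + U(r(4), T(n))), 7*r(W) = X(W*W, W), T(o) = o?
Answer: 491 + sqrt(41)/2 ≈ 494.20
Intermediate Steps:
r(W) = W/7
m(n) = 2*n*(-45 + n) (m(n) = (n - 45)*(n + n) = (-45 + n)*(2*n) = 2*n*(-45 + n))
P(D) = -9 + sqrt(1 + D)/2 (P(D) = -9 + sqrt(D + D/D)/2 = -9 + sqrt(D + 1)/2 = -9 + sqrt(1 + D)/2)
P(40) + m(50) = (-9 + sqrt(1 + 40)/2) + 2*50*(-45 + 50) = (-9 + sqrt(41)/2) + 2*50*5 = (-9 + sqrt(41)/2) + 500 = 491 + sqrt(41)/2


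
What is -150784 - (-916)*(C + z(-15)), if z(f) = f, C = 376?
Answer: 179892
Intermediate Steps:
-150784 - (-916)*(C + z(-15)) = -150784 - (-916)*(376 - 15) = -150784 - (-916)*361 = -150784 - 1*(-330676) = -150784 + 330676 = 179892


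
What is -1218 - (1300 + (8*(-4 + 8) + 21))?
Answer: -2571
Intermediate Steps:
-1218 - (1300 + (8*(-4 + 8) + 21)) = -1218 - (1300 + (8*4 + 21)) = -1218 - (1300 + (32 + 21)) = -1218 - (1300 + 53) = -1218 - 1*1353 = -1218 - 1353 = -2571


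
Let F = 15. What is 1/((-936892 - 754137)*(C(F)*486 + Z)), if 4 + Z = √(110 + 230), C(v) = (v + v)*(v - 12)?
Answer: -10934/808665860319831 + √85/1617331720639662 ≈ -1.3515e-11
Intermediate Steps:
C(v) = 2*v*(-12 + v) (C(v) = (2*v)*(-12 + v) = 2*v*(-12 + v))
Z = -4 + 2*√85 (Z = -4 + √(110 + 230) = -4 + √340 = -4 + 2*√85 ≈ 14.439)
1/((-936892 - 754137)*(C(F)*486 + Z)) = 1/((-936892 - 754137)*((2*15*(-12 + 15))*486 + (-4 + 2*√85))) = 1/((-1691029)*((2*15*3)*486 + (-4 + 2*√85))) = -1/(1691029*(90*486 + (-4 + 2*√85))) = -1/(1691029*(43740 + (-4 + 2*√85))) = -1/(1691029*(43736 + 2*√85))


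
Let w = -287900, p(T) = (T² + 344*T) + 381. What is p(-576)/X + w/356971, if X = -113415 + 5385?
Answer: -26313530541/12854525710 ≈ -2.0470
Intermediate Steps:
p(T) = 381 + T² + 344*T
X = -108030
p(-576)/X + w/356971 = (381 + (-576)² + 344*(-576))/(-108030) - 287900/356971 = (381 + 331776 - 198144)*(-1/108030) - 287900*1/356971 = 134013*(-1/108030) - 287900/356971 = -44671/36010 - 287900/356971 = -26313530541/12854525710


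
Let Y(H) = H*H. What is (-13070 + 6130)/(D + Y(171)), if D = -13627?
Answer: -3470/7807 ≈ -0.44447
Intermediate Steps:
Y(H) = H²
(-13070 + 6130)/(D + Y(171)) = (-13070 + 6130)/(-13627 + 171²) = -6940/(-13627 + 29241) = -6940/15614 = -6940*1/15614 = -3470/7807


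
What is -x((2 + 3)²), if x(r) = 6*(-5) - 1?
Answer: 31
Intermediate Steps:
x(r) = -31 (x(r) = -30 - 1 = -31)
-x((2 + 3)²) = -1*(-31) = 31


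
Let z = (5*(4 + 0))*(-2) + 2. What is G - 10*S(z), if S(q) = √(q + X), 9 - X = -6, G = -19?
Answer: -19 - 10*I*√23 ≈ -19.0 - 47.958*I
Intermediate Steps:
X = 15 (X = 9 - 1*(-6) = 9 + 6 = 15)
z = -38 (z = (5*4)*(-2) + 2 = 20*(-2) + 2 = -40 + 2 = -38)
S(q) = √(15 + q) (S(q) = √(q + 15) = √(15 + q))
G - 10*S(z) = -19 - 10*√(15 - 38) = -19 - 10*I*√23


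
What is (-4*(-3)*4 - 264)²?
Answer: 46656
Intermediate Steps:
(-4*(-3)*4 - 264)² = (12*4 - 264)² = (48 - 264)² = (-216)² = 46656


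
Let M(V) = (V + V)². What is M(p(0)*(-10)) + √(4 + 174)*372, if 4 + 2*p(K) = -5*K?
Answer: 1600 + 372*√178 ≈ 6563.1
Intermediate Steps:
p(K) = -2 - 5*K/2 (p(K) = -2 + (-5*K)/2 = -2 - 5*K/2)
M(V) = 4*V² (M(V) = (2*V)² = 4*V²)
M(p(0)*(-10)) + √(4 + 174)*372 = 4*((-2 - 5/2*0)*(-10))² + √(4 + 174)*372 = 4*((-2 + 0)*(-10))² + √178*372 = 4*(-2*(-10))² + 372*√178 = 4*20² + 372*√178 = 4*400 + 372*√178 = 1600 + 372*√178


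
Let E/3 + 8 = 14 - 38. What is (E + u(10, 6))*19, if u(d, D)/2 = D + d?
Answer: -1216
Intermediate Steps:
u(d, D) = 2*D + 2*d (u(d, D) = 2*(D + d) = 2*D + 2*d)
E = -96 (E = -24 + 3*(14 - 38) = -24 + 3*(-24) = -24 - 72 = -96)
(E + u(10, 6))*19 = (-96 + (2*6 + 2*10))*19 = (-96 + (12 + 20))*19 = (-96 + 32)*19 = -64*19 = -1216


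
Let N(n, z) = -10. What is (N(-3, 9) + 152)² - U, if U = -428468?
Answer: 448632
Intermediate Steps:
(N(-3, 9) + 152)² - U = (-10 + 152)² - 1*(-428468) = 142² + 428468 = 20164 + 428468 = 448632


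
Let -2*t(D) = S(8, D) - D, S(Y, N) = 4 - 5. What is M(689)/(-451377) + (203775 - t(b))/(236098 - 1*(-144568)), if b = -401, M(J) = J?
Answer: 91807344701/171823877082 ≈ 0.53431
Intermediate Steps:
S(Y, N) = -1
t(D) = ½ + D/2 (t(D) = -(-1 - D)/2 = ½ + D/2)
M(689)/(-451377) + (203775 - t(b))/(236098 - 1*(-144568)) = 689/(-451377) + (203775 - (½ + (½)*(-401)))/(236098 - 1*(-144568)) = 689*(-1/451377) + (203775 - (½ - 401/2))/(236098 + 144568) = -689/451377 + (203775 - 1*(-200))/380666 = -689/451377 + (203775 + 200)*(1/380666) = -689/451377 + 203975*(1/380666) = -689/451377 + 203975/380666 = 91807344701/171823877082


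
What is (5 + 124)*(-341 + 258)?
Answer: -10707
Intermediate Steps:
(5 + 124)*(-341 + 258) = 129*(-83) = -10707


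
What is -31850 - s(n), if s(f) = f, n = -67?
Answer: -31783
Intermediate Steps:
-31850 - s(n) = -31850 - 1*(-67) = -31850 + 67 = -31783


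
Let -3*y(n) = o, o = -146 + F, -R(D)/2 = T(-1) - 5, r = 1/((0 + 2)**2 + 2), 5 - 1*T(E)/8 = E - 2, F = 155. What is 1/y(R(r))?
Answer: -1/3 ≈ -0.33333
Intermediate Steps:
T(E) = 56 - 8*E (T(E) = 40 - 8*(E - 2) = 40 - 8*(-2 + E) = 40 + (16 - 8*E) = 56 - 8*E)
r = 1/6 (r = 1/(2**2 + 2) = 1/(4 + 2) = 1/6 ≈ 0.16667)
R(D) = -118 (R(D) = -2*((56 - 8*(-1)) - 5) = -2*((56 + 8) - 5) = -2*(64 - 5) = -2*59 = -118)
o = 9 (o = -146 + 155 = 9)
y(n) = -3 (y(n) = -1/3*9 = -3)
1/y(R(r)) = 1/(-3) = -1/3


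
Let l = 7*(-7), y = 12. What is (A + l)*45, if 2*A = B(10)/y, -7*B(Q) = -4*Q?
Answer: -15360/7 ≈ -2194.3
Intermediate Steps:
B(Q) = 4*Q/7 (B(Q) = -(-4)*Q/7 = 4*Q/7)
l = -49
A = 5/21 (A = (((4/7)*10)/12)/2 = ((40/7)*(1/12))/2 = (½)*(10/21) = 5/21 ≈ 0.23810)
(A + l)*45 = (5/21 - 49)*45 = -1024/21*45 = -15360/7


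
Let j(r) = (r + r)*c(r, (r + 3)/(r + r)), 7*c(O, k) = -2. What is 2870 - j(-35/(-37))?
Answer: 106210/37 ≈ 2870.5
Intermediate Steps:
c(O, k) = -2/7 (c(O, k) = (⅐)*(-2) = -2/7)
j(r) = -4*r/7 (j(r) = (r + r)*(-2/7) = (2*r)*(-2/7) = -4*r/7)
2870 - j(-35/(-37)) = 2870 - (-4)*(-35/(-37))/7 = 2870 - (-4)*(-35*(-1/37))/7 = 2870 - (-4)*35/(7*37) = 2870 - 1*(-20/37) = 2870 + 20/37 = 106210/37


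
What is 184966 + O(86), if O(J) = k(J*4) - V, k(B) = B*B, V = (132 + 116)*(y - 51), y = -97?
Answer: 340006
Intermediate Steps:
V = -36704 (V = (132 + 116)*(-97 - 51) = 248*(-148) = -36704)
k(B) = B²
O(J) = 36704 + 16*J² (O(J) = (J*4)² - 1*(-36704) = (4*J)² + 36704 = 16*J² + 36704 = 36704 + 16*J²)
184966 + O(86) = 184966 + (36704 + 16*86²) = 184966 + (36704 + 16*7396) = 184966 + (36704 + 118336) = 184966 + 155040 = 340006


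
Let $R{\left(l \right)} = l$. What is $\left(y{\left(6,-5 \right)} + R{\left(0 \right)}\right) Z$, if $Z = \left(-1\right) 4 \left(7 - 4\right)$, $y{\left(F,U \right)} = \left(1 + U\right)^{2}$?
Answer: $-192$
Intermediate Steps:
$Z = -12$ ($Z = \left(-4\right) 3 = -12$)
$\left(y{\left(6,-5 \right)} + R{\left(0 \right)}\right) Z = \left(\left(1 - 5\right)^{2} + 0\right) \left(-12\right) = \left(\left(-4\right)^{2} + 0\right) \left(-12\right) = \left(16 + 0\right) \left(-12\right) = 16 \left(-12\right) = -192$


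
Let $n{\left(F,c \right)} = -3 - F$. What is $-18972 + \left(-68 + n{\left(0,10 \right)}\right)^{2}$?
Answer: $-13931$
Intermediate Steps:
$-18972 + \left(-68 + n{\left(0,10 \right)}\right)^{2} = -18972 + \left(-68 - 3\right)^{2} = -18972 + \left(-71\right)^{2} = -18972 + 5041 = -13931$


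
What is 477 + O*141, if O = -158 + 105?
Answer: -6996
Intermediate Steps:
O = -53
477 + O*141 = 477 - 53*141 = 477 - 7473 = -6996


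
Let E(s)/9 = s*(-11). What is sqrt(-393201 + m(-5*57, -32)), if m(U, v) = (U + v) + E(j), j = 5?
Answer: I*sqrt(394013) ≈ 627.7*I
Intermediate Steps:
E(s) = -99*s (E(s) = 9*(s*(-11)) = 9*(-11*s) = -99*s)
m(U, v) = -495 + U + v (m(U, v) = (U + v) - 99*5 = (U + v) - 495 = -495 + U + v)
sqrt(-393201 + m(-5*57, -32)) = sqrt(-393201 + (-495 - 5*57 - 32)) = sqrt(-393201 + (-495 - 285 - 32)) = sqrt(-393201 - 812) = sqrt(-394013) = I*sqrt(394013)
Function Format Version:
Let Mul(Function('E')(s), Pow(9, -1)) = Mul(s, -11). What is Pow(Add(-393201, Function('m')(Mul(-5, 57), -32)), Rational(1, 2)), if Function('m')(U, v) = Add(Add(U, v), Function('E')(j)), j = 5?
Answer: Mul(I, Pow(394013, Rational(1, 2))) ≈ Mul(627.70, I)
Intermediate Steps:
Function('E')(s) = Mul(-99, s) (Function('E')(s) = Mul(9, Mul(s, -11)) = Mul(9, Mul(-11, s)) = Mul(-99, s))
Function('m')(U, v) = Add(-495, U, v) (Function('m')(U, v) = Add(Add(U, v), Mul(-99, 5)) = Add(Add(U, v), -495) = Add(-495, U, v))
Pow(Add(-393201, Function('m')(Mul(-5, 57), -32)), Rational(1, 2)) = Pow(Add(-393201, Add(-495, Mul(-5, 57), -32)), Rational(1, 2)) = Pow(Add(-393201, Add(-495, -285, -32)), Rational(1, 2)) = Pow(Add(-393201, -812), Rational(1, 2)) = Pow(-394013, Rational(1, 2)) = Mul(I, Pow(394013, Rational(1, 2)))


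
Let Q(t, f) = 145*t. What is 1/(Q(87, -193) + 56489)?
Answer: 1/69104 ≈ 1.4471e-5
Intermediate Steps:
1/(Q(87, -193) + 56489) = 1/(145*87 + 56489) = 1/(12615 + 56489) = 1/69104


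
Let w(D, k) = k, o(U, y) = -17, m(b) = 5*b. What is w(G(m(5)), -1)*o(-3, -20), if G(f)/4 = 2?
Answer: 17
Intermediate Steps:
G(f) = 8 (G(f) = 4*2 = 8)
w(G(m(5)), -1)*o(-3, -20) = -1*(-17) = 17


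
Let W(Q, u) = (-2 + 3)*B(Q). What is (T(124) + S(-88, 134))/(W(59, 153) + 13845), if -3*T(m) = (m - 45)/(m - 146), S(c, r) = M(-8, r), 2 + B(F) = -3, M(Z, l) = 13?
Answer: 937/913440 ≈ 0.0010258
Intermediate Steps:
B(F) = -5 (B(F) = -2 - 3 = -5)
S(c, r) = 13
W(Q, u) = -5 (W(Q, u) = (-2 + 3)*(-5) = 1*(-5) = -5)
T(m) = -(-45 + m)/(3*(-146 + m)) (T(m) = -(m - 45)/(3*(m - 146)) = -(-45 + m)/(3*(-146 + m)))
(T(124) + S(-88, 134))/(W(59, 153) + 13845) = ((45 - 1*124)/(3*(-146 + 124)) + 13)/(-5 + 13845) = ((1/3)*(45 - 124)/(-22) + 13)/13840 = ((1/3)*(-1/22)*(-79) + 13)*(1/13840) = (79/66 + 13)*(1/13840) = (937/66)*(1/13840) = 937/913440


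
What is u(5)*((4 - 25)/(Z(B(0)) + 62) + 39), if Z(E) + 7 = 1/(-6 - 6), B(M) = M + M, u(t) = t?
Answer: 127245/659 ≈ 193.09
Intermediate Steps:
B(M) = 2*M
Z(E) = -85/12 (Z(E) = -7 + 1/(-6 - 6) = -7 + 1/(-12) = -7 - 1/12 = -85/12)
u(5)*((4 - 25)/(Z(B(0)) + 62) + 39) = 5*((4 - 25)/(-85/12 + 62) + 39) = 5*(-21/659/12 + 39) = 5*(-21*12/659 + 39) = 5*(-252/659 + 39) = 5*(25449/659) = 127245/659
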